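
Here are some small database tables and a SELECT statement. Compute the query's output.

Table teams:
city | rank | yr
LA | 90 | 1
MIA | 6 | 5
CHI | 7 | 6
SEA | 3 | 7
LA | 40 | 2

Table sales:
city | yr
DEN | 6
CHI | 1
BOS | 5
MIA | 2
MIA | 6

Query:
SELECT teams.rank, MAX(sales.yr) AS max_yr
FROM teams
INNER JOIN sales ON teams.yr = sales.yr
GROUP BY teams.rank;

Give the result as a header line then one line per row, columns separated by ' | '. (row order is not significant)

After JOIN sales (5 rows):
teams.city | teams.rank | teams.yr | sales.city | sales.yr
LA | 90 | 1 | CHI | 1
MIA | 6 | 5 | BOS | 5
CHI | 7 | 6 | DEN | 6
CHI | 7 | 6 | MIA | 6
LA | 40 | 2 | MIA | 2
After GROUP BY (4 rows):
teams.rank | max_yr
90 | 1
6 | 5
7 | 6
40 | 2

== RESULT ==
teams.rank | max_yr
90 | 1
6 | 5
7 | 6
40 | 2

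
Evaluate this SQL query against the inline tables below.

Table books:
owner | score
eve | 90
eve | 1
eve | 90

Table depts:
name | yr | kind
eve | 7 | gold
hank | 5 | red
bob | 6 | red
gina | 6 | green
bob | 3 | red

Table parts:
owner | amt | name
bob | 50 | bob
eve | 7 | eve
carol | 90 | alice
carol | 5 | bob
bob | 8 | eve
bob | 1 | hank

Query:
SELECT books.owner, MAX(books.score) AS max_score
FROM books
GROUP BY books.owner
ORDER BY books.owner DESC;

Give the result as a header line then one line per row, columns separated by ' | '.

After GROUP BY (1 rows):
books.owner | max_score
eve | 90
After ORDER BY (1 rows):
books.owner | max_score
eve | 90

== RESULT ==
books.owner | max_score
eve | 90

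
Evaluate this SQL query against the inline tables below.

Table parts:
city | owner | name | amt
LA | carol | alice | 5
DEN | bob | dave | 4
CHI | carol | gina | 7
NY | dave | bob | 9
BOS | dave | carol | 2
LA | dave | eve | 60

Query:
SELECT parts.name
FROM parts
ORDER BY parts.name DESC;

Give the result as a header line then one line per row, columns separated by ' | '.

== RESULT ==
parts.name
gina
eve
dave
carol
bob
alice

Derivation:
After SELECT (6 rows):
parts.name
alice
dave
gina
bob
carol
eve
After ORDER BY (6 rows):
parts.name
gina
eve
dave
carol
bob
alice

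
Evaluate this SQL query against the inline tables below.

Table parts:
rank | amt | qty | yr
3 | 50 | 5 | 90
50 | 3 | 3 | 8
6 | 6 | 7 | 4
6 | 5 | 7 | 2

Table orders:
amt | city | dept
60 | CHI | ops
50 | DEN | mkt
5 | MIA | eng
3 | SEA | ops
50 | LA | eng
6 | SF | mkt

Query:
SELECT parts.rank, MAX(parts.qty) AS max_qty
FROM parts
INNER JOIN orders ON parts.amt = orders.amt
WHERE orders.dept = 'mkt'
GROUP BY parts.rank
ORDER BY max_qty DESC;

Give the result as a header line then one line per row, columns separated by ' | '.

== RESULT ==
parts.rank | max_qty
6 | 7
3 | 5

Derivation:
After JOIN orders (5 rows):
parts.rank | parts.amt | parts.qty | parts.yr | orders.amt | orders.city | orders.dept
3 | 50 | 5 | 90 | 50 | DEN | mkt
3 | 50 | 5 | 90 | 50 | LA | eng
50 | 3 | 3 | 8 | 3 | SEA | ops
6 | 6 | 7 | 4 | 6 | SF | mkt
6 | 5 | 7 | 2 | 5 | MIA | eng
After WHERE (2 rows):
parts.rank | parts.amt | parts.qty | parts.yr | orders.amt | orders.city | orders.dept
3 | 50 | 5 | 90 | 50 | DEN | mkt
6 | 6 | 7 | 4 | 6 | SF | mkt
After GROUP BY (2 rows):
parts.rank | max_qty
3 | 5
6 | 7
After ORDER BY (2 rows):
parts.rank | max_qty
6 | 7
3 | 5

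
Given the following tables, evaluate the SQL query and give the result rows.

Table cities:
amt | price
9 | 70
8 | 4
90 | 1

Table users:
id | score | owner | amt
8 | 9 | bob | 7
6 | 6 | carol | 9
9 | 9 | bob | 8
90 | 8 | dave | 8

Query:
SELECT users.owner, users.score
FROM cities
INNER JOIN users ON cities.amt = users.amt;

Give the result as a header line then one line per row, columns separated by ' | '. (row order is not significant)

After JOIN users (3 rows):
cities.amt | cities.price | users.id | users.score | users.owner | users.amt
9 | 70 | 6 | 6 | carol | 9
8 | 4 | 9 | 9 | bob | 8
8 | 4 | 90 | 8 | dave | 8
After SELECT (3 rows):
users.owner | users.score
carol | 6
bob | 9
dave | 8

== RESULT ==
users.owner | users.score
carol | 6
bob | 9
dave | 8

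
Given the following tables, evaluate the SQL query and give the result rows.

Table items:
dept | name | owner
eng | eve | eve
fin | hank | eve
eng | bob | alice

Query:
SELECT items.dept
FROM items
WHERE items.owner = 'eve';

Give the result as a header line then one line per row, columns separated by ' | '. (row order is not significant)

== RESULT ==
items.dept
eng
fin

Derivation:
After WHERE (2 rows):
items.dept | items.name | items.owner
eng | eve | eve
fin | hank | eve
After SELECT (2 rows):
items.dept
eng
fin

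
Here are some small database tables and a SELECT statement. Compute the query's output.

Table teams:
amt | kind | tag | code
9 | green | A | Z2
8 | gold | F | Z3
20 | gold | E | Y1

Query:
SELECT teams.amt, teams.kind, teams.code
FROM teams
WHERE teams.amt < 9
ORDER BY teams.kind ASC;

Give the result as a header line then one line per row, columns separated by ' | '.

== RESULT ==
teams.amt | teams.kind | teams.code
8 | gold | Z3

Derivation:
After WHERE (1 rows):
teams.amt | teams.kind | teams.tag | teams.code
8 | gold | F | Z3
After SELECT (1 rows):
teams.amt | teams.kind | teams.code
8 | gold | Z3
After ORDER BY (1 rows):
teams.amt | teams.kind | teams.code
8 | gold | Z3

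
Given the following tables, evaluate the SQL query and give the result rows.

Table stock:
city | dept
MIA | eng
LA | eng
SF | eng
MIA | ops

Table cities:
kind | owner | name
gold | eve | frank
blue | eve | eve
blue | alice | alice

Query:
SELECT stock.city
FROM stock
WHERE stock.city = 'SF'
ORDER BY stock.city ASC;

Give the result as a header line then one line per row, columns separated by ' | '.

== RESULT ==
stock.city
SF

Derivation:
After WHERE (1 rows):
stock.city | stock.dept
SF | eng
After SELECT (1 rows):
stock.city
SF
After ORDER BY (1 rows):
stock.city
SF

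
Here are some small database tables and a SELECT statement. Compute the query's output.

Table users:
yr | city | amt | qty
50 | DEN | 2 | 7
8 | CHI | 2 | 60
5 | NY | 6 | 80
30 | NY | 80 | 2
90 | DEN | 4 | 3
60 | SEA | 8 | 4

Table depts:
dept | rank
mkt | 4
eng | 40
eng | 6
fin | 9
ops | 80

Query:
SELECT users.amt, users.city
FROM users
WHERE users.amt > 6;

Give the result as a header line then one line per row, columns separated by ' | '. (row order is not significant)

After WHERE (2 rows):
users.yr | users.city | users.amt | users.qty
30 | NY | 80 | 2
60 | SEA | 8 | 4
After SELECT (2 rows):
users.amt | users.city
80 | NY
8 | SEA

== RESULT ==
users.amt | users.city
80 | NY
8 | SEA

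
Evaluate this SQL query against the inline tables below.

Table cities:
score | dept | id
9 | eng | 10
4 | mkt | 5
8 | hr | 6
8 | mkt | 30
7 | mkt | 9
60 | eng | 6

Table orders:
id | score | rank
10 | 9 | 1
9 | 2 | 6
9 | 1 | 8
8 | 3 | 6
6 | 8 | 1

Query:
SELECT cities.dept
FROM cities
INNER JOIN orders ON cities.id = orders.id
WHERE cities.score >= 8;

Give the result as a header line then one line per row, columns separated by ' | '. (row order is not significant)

== RESULT ==
cities.dept
eng
hr
eng

Derivation:
After JOIN orders (5 rows):
cities.score | cities.dept | cities.id | orders.id | orders.score | orders.rank
9 | eng | 10 | 10 | 9 | 1
8 | hr | 6 | 6 | 8 | 1
7 | mkt | 9 | 9 | 2 | 6
7 | mkt | 9 | 9 | 1 | 8
60 | eng | 6 | 6 | 8 | 1
After WHERE (3 rows):
cities.score | cities.dept | cities.id | orders.id | orders.score | orders.rank
9 | eng | 10 | 10 | 9 | 1
8 | hr | 6 | 6 | 8 | 1
60 | eng | 6 | 6 | 8 | 1
After SELECT (3 rows):
cities.dept
eng
hr
eng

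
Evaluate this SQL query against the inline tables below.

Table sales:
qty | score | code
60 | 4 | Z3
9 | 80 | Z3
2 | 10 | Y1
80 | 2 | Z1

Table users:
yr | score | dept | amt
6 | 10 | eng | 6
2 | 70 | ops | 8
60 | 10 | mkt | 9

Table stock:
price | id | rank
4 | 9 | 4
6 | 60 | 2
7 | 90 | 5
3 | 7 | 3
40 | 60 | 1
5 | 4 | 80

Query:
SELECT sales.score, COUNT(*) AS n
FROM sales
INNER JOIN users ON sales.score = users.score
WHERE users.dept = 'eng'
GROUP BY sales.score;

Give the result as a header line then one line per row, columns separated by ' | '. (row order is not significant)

== RESULT ==
sales.score | n
10 | 1

Derivation:
After JOIN users (2 rows):
sales.qty | sales.score | sales.code | users.yr | users.score | users.dept | users.amt
2 | 10 | Y1 | 6 | 10 | eng | 6
2 | 10 | Y1 | 60 | 10 | mkt | 9
After WHERE (1 rows):
sales.qty | sales.score | sales.code | users.yr | users.score | users.dept | users.amt
2 | 10 | Y1 | 6 | 10 | eng | 6
After GROUP BY (1 rows):
sales.score | n
10 | 1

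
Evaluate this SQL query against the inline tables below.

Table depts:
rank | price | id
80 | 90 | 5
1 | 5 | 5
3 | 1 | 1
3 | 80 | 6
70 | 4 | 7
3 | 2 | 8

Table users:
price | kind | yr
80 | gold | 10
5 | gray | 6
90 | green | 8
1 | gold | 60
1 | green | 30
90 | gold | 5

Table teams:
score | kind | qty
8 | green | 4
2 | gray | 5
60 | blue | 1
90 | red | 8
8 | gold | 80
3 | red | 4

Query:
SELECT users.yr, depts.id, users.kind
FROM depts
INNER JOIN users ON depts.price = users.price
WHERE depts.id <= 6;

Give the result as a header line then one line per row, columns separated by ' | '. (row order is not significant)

== RESULT ==
users.yr | depts.id | users.kind
8 | 5 | green
5 | 5 | gold
6 | 5 | gray
60 | 1 | gold
30 | 1 | green
10 | 6 | gold

Derivation:
After JOIN users (6 rows):
depts.rank | depts.price | depts.id | users.price | users.kind | users.yr
80 | 90 | 5 | 90 | green | 8
80 | 90 | 5 | 90 | gold | 5
1 | 5 | 5 | 5 | gray | 6
3 | 1 | 1 | 1 | gold | 60
3 | 1 | 1 | 1 | green | 30
3 | 80 | 6 | 80 | gold | 10
After WHERE (6 rows):
depts.rank | depts.price | depts.id | users.price | users.kind | users.yr
80 | 90 | 5 | 90 | green | 8
80 | 90 | 5 | 90 | gold | 5
1 | 5 | 5 | 5 | gray | 6
3 | 1 | 1 | 1 | gold | 60
3 | 1 | 1 | 1 | green | 30
3 | 80 | 6 | 80 | gold | 10
After SELECT (6 rows):
users.yr | depts.id | users.kind
8 | 5 | green
5 | 5 | gold
6 | 5 | gray
60 | 1 | gold
30 | 1 | green
10 | 6 | gold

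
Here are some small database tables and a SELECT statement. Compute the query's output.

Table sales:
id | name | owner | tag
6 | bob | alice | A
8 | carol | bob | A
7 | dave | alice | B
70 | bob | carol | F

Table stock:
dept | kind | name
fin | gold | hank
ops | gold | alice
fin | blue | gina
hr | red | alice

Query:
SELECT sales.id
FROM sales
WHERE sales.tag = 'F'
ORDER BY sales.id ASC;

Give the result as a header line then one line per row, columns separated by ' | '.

== RESULT ==
sales.id
70

Derivation:
After WHERE (1 rows):
sales.id | sales.name | sales.owner | sales.tag
70 | bob | carol | F
After SELECT (1 rows):
sales.id
70
After ORDER BY (1 rows):
sales.id
70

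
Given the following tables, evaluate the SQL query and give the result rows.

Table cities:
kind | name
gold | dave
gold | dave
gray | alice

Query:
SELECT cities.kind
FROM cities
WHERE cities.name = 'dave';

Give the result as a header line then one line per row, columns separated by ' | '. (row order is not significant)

== RESULT ==
cities.kind
gold
gold

Derivation:
After WHERE (2 rows):
cities.kind | cities.name
gold | dave
gold | dave
After SELECT (2 rows):
cities.kind
gold
gold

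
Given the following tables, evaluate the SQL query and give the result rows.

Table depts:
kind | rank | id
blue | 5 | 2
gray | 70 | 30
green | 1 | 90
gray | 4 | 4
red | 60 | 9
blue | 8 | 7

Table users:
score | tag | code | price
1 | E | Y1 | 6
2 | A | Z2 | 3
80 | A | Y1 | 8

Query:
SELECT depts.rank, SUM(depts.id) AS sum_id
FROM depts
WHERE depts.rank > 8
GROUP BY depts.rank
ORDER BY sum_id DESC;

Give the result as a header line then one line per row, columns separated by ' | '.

After WHERE (2 rows):
depts.kind | depts.rank | depts.id
gray | 70 | 30
red | 60 | 9
After GROUP BY (2 rows):
depts.rank | sum_id
70 | 30
60 | 9
After ORDER BY (2 rows):
depts.rank | sum_id
70 | 30
60 | 9

== RESULT ==
depts.rank | sum_id
70 | 30
60 | 9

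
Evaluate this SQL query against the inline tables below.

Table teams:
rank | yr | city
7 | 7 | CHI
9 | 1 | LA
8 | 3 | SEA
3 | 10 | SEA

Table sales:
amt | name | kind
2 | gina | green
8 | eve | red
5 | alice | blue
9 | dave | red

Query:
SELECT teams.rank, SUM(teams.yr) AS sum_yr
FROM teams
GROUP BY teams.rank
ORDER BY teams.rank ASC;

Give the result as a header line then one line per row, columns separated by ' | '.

After GROUP BY (4 rows):
teams.rank | sum_yr
7 | 7
9 | 1
8 | 3
3 | 10
After ORDER BY (4 rows):
teams.rank | sum_yr
3 | 10
7 | 7
8 | 3
9 | 1

== RESULT ==
teams.rank | sum_yr
3 | 10
7 | 7
8 | 3
9 | 1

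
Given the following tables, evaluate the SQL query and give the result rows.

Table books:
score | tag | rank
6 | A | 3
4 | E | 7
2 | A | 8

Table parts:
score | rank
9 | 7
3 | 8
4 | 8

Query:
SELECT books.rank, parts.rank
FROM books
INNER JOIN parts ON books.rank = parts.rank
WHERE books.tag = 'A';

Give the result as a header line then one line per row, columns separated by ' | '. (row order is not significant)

After JOIN parts (3 rows):
books.score | books.tag | books.rank | parts.score | parts.rank
4 | E | 7 | 9 | 7
2 | A | 8 | 3 | 8
2 | A | 8 | 4 | 8
After WHERE (2 rows):
books.score | books.tag | books.rank | parts.score | parts.rank
2 | A | 8 | 3 | 8
2 | A | 8 | 4 | 8
After SELECT (2 rows):
books.rank | parts.rank
8 | 8
8 | 8

== RESULT ==
books.rank | parts.rank
8 | 8
8 | 8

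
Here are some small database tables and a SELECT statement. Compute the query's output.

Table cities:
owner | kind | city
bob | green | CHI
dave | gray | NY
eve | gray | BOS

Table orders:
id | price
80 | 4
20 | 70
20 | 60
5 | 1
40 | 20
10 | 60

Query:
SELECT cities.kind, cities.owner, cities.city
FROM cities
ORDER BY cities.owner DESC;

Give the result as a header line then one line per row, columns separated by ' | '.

== RESULT ==
cities.kind | cities.owner | cities.city
gray | eve | BOS
gray | dave | NY
green | bob | CHI

Derivation:
After SELECT (3 rows):
cities.kind | cities.owner | cities.city
green | bob | CHI
gray | dave | NY
gray | eve | BOS
After ORDER BY (3 rows):
cities.kind | cities.owner | cities.city
gray | eve | BOS
gray | dave | NY
green | bob | CHI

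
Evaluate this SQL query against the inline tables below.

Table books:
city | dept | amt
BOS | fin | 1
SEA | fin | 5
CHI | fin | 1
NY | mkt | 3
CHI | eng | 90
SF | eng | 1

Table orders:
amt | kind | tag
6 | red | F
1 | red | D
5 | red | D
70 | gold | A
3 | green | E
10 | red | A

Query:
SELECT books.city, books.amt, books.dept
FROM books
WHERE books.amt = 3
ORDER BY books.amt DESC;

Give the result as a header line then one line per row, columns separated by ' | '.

After WHERE (1 rows):
books.city | books.dept | books.amt
NY | mkt | 3
After SELECT (1 rows):
books.city | books.amt | books.dept
NY | 3 | mkt
After ORDER BY (1 rows):
books.city | books.amt | books.dept
NY | 3 | mkt

== RESULT ==
books.city | books.amt | books.dept
NY | 3 | mkt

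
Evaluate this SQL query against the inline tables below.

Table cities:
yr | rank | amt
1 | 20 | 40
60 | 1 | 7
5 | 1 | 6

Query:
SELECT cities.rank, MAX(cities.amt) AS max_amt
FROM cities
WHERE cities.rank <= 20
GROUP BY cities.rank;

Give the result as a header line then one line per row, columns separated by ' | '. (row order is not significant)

After WHERE (3 rows):
cities.yr | cities.rank | cities.amt
1 | 20 | 40
60 | 1 | 7
5 | 1 | 6
After GROUP BY (2 rows):
cities.rank | max_amt
20 | 40
1 | 7

== RESULT ==
cities.rank | max_amt
20 | 40
1 | 7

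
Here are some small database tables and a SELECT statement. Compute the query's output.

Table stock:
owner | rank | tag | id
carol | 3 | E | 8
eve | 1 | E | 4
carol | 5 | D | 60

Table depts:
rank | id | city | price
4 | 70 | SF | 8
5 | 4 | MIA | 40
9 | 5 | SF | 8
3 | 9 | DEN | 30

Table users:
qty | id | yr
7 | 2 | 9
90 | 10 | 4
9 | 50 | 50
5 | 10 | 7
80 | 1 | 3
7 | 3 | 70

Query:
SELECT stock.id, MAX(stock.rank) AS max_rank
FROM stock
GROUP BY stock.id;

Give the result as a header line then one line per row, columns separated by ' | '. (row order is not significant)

== RESULT ==
stock.id | max_rank
8 | 3
4 | 1
60 | 5

Derivation:
After GROUP BY (3 rows):
stock.id | max_rank
8 | 3
4 | 1
60 | 5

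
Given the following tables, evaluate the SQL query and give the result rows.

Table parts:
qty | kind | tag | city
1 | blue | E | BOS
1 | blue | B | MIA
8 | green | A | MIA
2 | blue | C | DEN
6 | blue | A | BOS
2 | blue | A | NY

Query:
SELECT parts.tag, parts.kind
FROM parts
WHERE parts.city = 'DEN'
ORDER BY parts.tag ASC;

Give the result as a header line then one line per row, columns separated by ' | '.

After WHERE (1 rows):
parts.qty | parts.kind | parts.tag | parts.city
2 | blue | C | DEN
After SELECT (1 rows):
parts.tag | parts.kind
C | blue
After ORDER BY (1 rows):
parts.tag | parts.kind
C | blue

== RESULT ==
parts.tag | parts.kind
C | blue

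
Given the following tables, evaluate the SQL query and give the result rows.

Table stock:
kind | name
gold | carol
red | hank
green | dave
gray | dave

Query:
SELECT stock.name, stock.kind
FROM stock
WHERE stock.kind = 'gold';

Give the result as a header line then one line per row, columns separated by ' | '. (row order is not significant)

== RESULT ==
stock.name | stock.kind
carol | gold

Derivation:
After WHERE (1 rows):
stock.kind | stock.name
gold | carol
After SELECT (1 rows):
stock.name | stock.kind
carol | gold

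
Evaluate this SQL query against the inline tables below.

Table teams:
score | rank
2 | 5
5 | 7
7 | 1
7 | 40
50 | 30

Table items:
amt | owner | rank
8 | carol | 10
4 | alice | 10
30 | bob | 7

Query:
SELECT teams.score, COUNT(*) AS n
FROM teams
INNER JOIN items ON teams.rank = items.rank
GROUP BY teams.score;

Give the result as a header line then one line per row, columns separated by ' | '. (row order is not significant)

== RESULT ==
teams.score | n
5 | 1

Derivation:
After JOIN items (1 rows):
teams.score | teams.rank | items.amt | items.owner | items.rank
5 | 7 | 30 | bob | 7
After GROUP BY (1 rows):
teams.score | n
5 | 1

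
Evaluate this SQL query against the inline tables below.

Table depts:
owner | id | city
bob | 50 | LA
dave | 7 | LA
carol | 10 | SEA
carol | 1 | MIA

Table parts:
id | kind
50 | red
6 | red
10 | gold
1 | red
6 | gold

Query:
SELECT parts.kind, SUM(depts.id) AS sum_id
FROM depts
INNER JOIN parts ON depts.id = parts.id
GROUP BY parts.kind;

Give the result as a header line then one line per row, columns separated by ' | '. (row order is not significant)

After JOIN parts (3 rows):
depts.owner | depts.id | depts.city | parts.id | parts.kind
bob | 50 | LA | 50 | red
carol | 10 | SEA | 10 | gold
carol | 1 | MIA | 1 | red
After GROUP BY (2 rows):
parts.kind | sum_id
red | 51
gold | 10

== RESULT ==
parts.kind | sum_id
red | 51
gold | 10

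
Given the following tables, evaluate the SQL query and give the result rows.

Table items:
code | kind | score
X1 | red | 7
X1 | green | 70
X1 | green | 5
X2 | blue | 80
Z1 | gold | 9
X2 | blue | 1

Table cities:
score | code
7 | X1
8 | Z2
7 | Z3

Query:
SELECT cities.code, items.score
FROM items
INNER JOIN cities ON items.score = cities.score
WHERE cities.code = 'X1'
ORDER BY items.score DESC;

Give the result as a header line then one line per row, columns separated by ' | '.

== RESULT ==
cities.code | items.score
X1 | 7

Derivation:
After JOIN cities (2 rows):
items.code | items.kind | items.score | cities.score | cities.code
X1 | red | 7 | 7 | X1
X1 | red | 7 | 7 | Z3
After WHERE (1 rows):
items.code | items.kind | items.score | cities.score | cities.code
X1 | red | 7 | 7 | X1
After SELECT (1 rows):
cities.code | items.score
X1 | 7
After ORDER BY (1 rows):
cities.code | items.score
X1 | 7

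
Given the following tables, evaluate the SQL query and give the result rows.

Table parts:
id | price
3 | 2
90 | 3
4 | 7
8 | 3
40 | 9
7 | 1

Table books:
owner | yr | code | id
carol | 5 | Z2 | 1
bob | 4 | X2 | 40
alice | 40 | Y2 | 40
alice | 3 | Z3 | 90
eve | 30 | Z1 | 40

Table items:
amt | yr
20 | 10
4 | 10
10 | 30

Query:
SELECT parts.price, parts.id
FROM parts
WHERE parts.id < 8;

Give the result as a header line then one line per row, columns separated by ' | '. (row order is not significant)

== RESULT ==
parts.price | parts.id
2 | 3
7 | 4
1 | 7

Derivation:
After WHERE (3 rows):
parts.id | parts.price
3 | 2
4 | 7
7 | 1
After SELECT (3 rows):
parts.price | parts.id
2 | 3
7 | 4
1 | 7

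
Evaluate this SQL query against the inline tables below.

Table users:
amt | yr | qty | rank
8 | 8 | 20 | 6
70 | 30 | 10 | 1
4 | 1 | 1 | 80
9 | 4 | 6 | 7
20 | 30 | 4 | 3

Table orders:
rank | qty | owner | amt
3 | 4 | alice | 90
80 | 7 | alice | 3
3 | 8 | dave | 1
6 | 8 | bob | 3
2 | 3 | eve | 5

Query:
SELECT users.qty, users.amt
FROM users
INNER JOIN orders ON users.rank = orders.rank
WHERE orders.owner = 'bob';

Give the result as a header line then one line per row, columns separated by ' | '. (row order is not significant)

After JOIN orders (4 rows):
users.amt | users.yr | users.qty | users.rank | orders.rank | orders.qty | orders.owner | orders.amt
8 | 8 | 20 | 6 | 6 | 8 | bob | 3
4 | 1 | 1 | 80 | 80 | 7 | alice | 3
20 | 30 | 4 | 3 | 3 | 4 | alice | 90
20 | 30 | 4 | 3 | 3 | 8 | dave | 1
After WHERE (1 rows):
users.amt | users.yr | users.qty | users.rank | orders.rank | orders.qty | orders.owner | orders.amt
8 | 8 | 20 | 6 | 6 | 8 | bob | 3
After SELECT (1 rows):
users.qty | users.amt
20 | 8

== RESULT ==
users.qty | users.amt
20 | 8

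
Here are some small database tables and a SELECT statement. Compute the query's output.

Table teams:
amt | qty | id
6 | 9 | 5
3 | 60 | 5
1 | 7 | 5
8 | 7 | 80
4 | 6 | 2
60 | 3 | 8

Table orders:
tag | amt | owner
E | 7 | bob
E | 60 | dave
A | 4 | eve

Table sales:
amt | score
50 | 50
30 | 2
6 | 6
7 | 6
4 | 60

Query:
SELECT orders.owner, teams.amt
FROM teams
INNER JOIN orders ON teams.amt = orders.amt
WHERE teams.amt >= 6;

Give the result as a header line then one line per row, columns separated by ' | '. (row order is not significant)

== RESULT ==
orders.owner | teams.amt
dave | 60

Derivation:
After JOIN orders (2 rows):
teams.amt | teams.qty | teams.id | orders.tag | orders.amt | orders.owner
4 | 6 | 2 | A | 4 | eve
60 | 3 | 8 | E | 60 | dave
After WHERE (1 rows):
teams.amt | teams.qty | teams.id | orders.tag | orders.amt | orders.owner
60 | 3 | 8 | E | 60 | dave
After SELECT (1 rows):
orders.owner | teams.amt
dave | 60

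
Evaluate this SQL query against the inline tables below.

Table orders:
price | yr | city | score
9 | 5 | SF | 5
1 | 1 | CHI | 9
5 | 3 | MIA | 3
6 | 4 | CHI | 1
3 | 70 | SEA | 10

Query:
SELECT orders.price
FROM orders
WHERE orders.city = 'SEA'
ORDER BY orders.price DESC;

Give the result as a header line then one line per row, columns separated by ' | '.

== RESULT ==
orders.price
3

Derivation:
After WHERE (1 rows):
orders.price | orders.yr | orders.city | orders.score
3 | 70 | SEA | 10
After SELECT (1 rows):
orders.price
3
After ORDER BY (1 rows):
orders.price
3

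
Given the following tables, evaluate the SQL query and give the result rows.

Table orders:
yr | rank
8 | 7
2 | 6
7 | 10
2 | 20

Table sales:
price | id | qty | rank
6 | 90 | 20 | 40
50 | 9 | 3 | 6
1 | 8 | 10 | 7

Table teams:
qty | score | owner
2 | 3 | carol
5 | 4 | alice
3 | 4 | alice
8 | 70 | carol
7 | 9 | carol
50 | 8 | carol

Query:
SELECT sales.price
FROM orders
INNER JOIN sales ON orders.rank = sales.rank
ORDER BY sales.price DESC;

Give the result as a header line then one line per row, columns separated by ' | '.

== RESULT ==
sales.price
50
1

Derivation:
After JOIN sales (2 rows):
orders.yr | orders.rank | sales.price | sales.id | sales.qty | sales.rank
8 | 7 | 1 | 8 | 10 | 7
2 | 6 | 50 | 9 | 3 | 6
After SELECT (2 rows):
sales.price
1
50
After ORDER BY (2 rows):
sales.price
50
1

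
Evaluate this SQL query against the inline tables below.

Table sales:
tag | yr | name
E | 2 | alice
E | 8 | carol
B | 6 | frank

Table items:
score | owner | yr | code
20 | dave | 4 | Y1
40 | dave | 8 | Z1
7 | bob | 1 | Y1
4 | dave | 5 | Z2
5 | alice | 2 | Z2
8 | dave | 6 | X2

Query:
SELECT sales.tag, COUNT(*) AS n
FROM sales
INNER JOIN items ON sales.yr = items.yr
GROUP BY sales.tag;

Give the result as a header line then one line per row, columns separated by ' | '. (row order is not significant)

== RESULT ==
sales.tag | n
E | 2
B | 1

Derivation:
After JOIN items (3 rows):
sales.tag | sales.yr | sales.name | items.score | items.owner | items.yr | items.code
E | 2 | alice | 5 | alice | 2 | Z2
E | 8 | carol | 40 | dave | 8 | Z1
B | 6 | frank | 8 | dave | 6 | X2
After GROUP BY (2 rows):
sales.tag | n
E | 2
B | 1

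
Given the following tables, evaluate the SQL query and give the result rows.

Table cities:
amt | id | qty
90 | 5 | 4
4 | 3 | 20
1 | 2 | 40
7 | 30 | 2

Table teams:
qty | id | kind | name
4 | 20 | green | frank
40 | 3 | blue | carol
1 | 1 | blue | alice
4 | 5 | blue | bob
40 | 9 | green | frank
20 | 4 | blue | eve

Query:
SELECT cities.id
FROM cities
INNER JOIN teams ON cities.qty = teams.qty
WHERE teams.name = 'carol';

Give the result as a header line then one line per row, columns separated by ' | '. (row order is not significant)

== RESULT ==
cities.id
2

Derivation:
After JOIN teams (5 rows):
cities.amt | cities.id | cities.qty | teams.qty | teams.id | teams.kind | teams.name
90 | 5 | 4 | 4 | 20 | green | frank
90 | 5 | 4 | 4 | 5 | blue | bob
4 | 3 | 20 | 20 | 4 | blue | eve
1 | 2 | 40 | 40 | 3 | blue | carol
1 | 2 | 40 | 40 | 9 | green | frank
After WHERE (1 rows):
cities.amt | cities.id | cities.qty | teams.qty | teams.id | teams.kind | teams.name
1 | 2 | 40 | 40 | 3 | blue | carol
After SELECT (1 rows):
cities.id
2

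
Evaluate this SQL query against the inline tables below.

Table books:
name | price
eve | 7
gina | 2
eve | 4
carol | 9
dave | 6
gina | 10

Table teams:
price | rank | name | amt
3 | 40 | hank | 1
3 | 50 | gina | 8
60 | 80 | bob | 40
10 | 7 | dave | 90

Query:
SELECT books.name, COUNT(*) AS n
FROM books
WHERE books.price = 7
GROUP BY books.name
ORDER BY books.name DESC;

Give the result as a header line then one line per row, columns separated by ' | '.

After WHERE (1 rows):
books.name | books.price
eve | 7
After GROUP BY (1 rows):
books.name | n
eve | 1
After ORDER BY (1 rows):
books.name | n
eve | 1

== RESULT ==
books.name | n
eve | 1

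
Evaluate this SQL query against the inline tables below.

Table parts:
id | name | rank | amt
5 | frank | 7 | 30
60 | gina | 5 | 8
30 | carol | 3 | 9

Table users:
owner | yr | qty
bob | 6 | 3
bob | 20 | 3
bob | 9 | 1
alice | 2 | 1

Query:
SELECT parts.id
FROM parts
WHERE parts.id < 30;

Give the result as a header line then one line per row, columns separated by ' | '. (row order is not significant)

== RESULT ==
parts.id
5

Derivation:
After WHERE (1 rows):
parts.id | parts.name | parts.rank | parts.amt
5 | frank | 7 | 30
After SELECT (1 rows):
parts.id
5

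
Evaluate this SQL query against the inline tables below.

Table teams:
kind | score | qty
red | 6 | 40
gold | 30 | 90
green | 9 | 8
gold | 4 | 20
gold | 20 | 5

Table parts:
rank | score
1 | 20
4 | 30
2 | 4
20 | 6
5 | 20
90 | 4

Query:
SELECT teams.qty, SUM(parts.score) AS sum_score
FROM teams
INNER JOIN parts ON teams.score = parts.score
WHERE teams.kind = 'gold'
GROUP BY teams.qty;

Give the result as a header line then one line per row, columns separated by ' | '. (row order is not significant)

== RESULT ==
teams.qty | sum_score
90 | 30
20 | 8
5 | 40

Derivation:
After JOIN parts (6 rows):
teams.kind | teams.score | teams.qty | parts.rank | parts.score
red | 6 | 40 | 20 | 6
gold | 30 | 90 | 4 | 30
gold | 4 | 20 | 2 | 4
gold | 4 | 20 | 90 | 4
gold | 20 | 5 | 1 | 20
gold | 20 | 5 | 5 | 20
After WHERE (5 rows):
teams.kind | teams.score | teams.qty | parts.rank | parts.score
gold | 30 | 90 | 4 | 30
gold | 4 | 20 | 2 | 4
gold | 4 | 20 | 90 | 4
gold | 20 | 5 | 1 | 20
gold | 20 | 5 | 5 | 20
After GROUP BY (3 rows):
teams.qty | sum_score
90 | 30
20 | 8
5 | 40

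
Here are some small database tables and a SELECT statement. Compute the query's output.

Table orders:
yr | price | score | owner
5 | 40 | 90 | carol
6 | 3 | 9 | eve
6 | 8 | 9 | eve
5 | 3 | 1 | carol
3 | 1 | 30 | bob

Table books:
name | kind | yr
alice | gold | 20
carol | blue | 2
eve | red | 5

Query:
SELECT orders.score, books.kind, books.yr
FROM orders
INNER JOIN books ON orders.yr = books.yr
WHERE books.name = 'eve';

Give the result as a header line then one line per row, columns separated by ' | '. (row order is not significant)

== RESULT ==
orders.score | books.kind | books.yr
90 | red | 5
1 | red | 5

Derivation:
After JOIN books (2 rows):
orders.yr | orders.price | orders.score | orders.owner | books.name | books.kind | books.yr
5 | 40 | 90 | carol | eve | red | 5
5 | 3 | 1 | carol | eve | red | 5
After WHERE (2 rows):
orders.yr | orders.price | orders.score | orders.owner | books.name | books.kind | books.yr
5 | 40 | 90 | carol | eve | red | 5
5 | 3 | 1 | carol | eve | red | 5
After SELECT (2 rows):
orders.score | books.kind | books.yr
90 | red | 5
1 | red | 5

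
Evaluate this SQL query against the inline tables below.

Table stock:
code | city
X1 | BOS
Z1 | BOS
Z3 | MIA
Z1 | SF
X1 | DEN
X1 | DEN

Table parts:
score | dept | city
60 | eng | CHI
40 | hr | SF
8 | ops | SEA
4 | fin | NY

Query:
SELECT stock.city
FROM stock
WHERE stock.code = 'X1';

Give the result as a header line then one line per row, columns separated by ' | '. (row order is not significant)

After WHERE (3 rows):
stock.code | stock.city
X1 | BOS
X1 | DEN
X1 | DEN
After SELECT (3 rows):
stock.city
BOS
DEN
DEN

== RESULT ==
stock.city
BOS
DEN
DEN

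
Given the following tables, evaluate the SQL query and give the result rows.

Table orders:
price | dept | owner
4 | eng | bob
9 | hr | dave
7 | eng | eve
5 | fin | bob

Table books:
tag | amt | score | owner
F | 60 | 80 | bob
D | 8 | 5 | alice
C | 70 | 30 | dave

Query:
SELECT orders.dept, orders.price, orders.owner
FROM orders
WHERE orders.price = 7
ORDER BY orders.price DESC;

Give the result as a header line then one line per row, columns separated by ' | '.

After WHERE (1 rows):
orders.price | orders.dept | orders.owner
7 | eng | eve
After SELECT (1 rows):
orders.dept | orders.price | orders.owner
eng | 7 | eve
After ORDER BY (1 rows):
orders.dept | orders.price | orders.owner
eng | 7 | eve

== RESULT ==
orders.dept | orders.price | orders.owner
eng | 7 | eve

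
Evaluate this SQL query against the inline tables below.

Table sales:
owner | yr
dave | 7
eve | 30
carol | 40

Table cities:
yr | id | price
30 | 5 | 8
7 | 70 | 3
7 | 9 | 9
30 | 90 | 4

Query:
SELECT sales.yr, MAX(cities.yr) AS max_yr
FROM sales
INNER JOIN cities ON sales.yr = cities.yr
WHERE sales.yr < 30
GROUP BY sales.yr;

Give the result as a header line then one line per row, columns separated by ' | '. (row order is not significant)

After JOIN cities (4 rows):
sales.owner | sales.yr | cities.yr | cities.id | cities.price
dave | 7 | 7 | 70 | 3
dave | 7 | 7 | 9 | 9
eve | 30 | 30 | 5 | 8
eve | 30 | 30 | 90 | 4
After WHERE (2 rows):
sales.owner | sales.yr | cities.yr | cities.id | cities.price
dave | 7 | 7 | 70 | 3
dave | 7 | 7 | 9 | 9
After GROUP BY (1 rows):
sales.yr | max_yr
7 | 7

== RESULT ==
sales.yr | max_yr
7 | 7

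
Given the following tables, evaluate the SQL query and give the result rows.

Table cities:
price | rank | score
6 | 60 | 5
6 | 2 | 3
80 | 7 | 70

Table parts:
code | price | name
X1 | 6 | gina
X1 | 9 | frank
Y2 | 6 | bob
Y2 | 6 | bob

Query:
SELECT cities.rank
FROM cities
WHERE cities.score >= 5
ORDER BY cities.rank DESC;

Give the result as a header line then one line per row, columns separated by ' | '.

== RESULT ==
cities.rank
60
7

Derivation:
After WHERE (2 rows):
cities.price | cities.rank | cities.score
6 | 60 | 5
80 | 7 | 70
After SELECT (2 rows):
cities.rank
60
7
After ORDER BY (2 rows):
cities.rank
60
7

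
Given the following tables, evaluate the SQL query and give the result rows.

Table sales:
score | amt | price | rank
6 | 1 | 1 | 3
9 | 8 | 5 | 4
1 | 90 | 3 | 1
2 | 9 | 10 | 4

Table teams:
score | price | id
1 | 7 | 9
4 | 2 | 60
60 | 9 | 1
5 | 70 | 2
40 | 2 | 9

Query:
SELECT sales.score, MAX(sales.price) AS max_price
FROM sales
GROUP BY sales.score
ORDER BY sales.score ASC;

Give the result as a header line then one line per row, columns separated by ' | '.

== RESULT ==
sales.score | max_price
1 | 3
2 | 10
6 | 1
9 | 5

Derivation:
After GROUP BY (4 rows):
sales.score | max_price
6 | 1
9 | 5
1 | 3
2 | 10
After ORDER BY (4 rows):
sales.score | max_price
1 | 3
2 | 10
6 | 1
9 | 5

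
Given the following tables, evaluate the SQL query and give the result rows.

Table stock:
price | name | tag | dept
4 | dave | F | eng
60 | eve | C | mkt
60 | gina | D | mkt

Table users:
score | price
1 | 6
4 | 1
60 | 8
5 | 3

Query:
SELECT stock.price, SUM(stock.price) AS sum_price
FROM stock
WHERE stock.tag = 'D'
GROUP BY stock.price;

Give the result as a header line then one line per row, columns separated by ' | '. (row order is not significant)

== RESULT ==
stock.price | sum_price
60 | 60

Derivation:
After WHERE (1 rows):
stock.price | stock.name | stock.tag | stock.dept
60 | gina | D | mkt
After GROUP BY (1 rows):
stock.price | sum_price
60 | 60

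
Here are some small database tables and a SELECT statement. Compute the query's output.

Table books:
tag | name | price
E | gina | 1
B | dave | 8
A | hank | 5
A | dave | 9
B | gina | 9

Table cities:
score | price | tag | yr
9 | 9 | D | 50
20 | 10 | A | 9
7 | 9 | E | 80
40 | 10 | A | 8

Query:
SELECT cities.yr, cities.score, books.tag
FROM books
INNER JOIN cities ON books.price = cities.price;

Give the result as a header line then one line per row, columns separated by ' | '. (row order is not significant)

After JOIN cities (4 rows):
books.tag | books.name | books.price | cities.score | cities.price | cities.tag | cities.yr
A | dave | 9 | 9 | 9 | D | 50
A | dave | 9 | 7 | 9 | E | 80
B | gina | 9 | 9 | 9 | D | 50
B | gina | 9 | 7 | 9 | E | 80
After SELECT (4 rows):
cities.yr | cities.score | books.tag
50 | 9 | A
80 | 7 | A
50 | 9 | B
80 | 7 | B

== RESULT ==
cities.yr | cities.score | books.tag
50 | 9 | A
80 | 7 | A
50 | 9 | B
80 | 7 | B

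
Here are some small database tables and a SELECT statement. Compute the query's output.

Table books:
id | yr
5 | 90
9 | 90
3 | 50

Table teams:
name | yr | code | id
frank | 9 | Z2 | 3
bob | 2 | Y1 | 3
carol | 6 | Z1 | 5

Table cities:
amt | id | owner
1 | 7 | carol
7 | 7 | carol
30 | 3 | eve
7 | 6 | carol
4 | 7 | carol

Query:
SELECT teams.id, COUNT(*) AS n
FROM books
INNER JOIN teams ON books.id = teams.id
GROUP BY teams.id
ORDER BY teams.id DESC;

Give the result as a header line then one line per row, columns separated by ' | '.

== RESULT ==
teams.id | n
5 | 1
3 | 2

Derivation:
After JOIN teams (3 rows):
books.id | books.yr | teams.name | teams.yr | teams.code | teams.id
5 | 90 | carol | 6 | Z1 | 5
3 | 50 | frank | 9 | Z2 | 3
3 | 50 | bob | 2 | Y1 | 3
After GROUP BY (2 rows):
teams.id | n
5 | 1
3 | 2
After ORDER BY (2 rows):
teams.id | n
5 | 1
3 | 2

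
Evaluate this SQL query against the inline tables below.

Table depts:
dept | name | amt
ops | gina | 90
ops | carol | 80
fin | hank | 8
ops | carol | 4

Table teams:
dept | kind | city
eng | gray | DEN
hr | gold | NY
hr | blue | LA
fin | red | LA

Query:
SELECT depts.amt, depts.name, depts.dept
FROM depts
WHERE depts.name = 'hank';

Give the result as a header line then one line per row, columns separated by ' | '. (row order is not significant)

After WHERE (1 rows):
depts.dept | depts.name | depts.amt
fin | hank | 8
After SELECT (1 rows):
depts.amt | depts.name | depts.dept
8 | hank | fin

== RESULT ==
depts.amt | depts.name | depts.dept
8 | hank | fin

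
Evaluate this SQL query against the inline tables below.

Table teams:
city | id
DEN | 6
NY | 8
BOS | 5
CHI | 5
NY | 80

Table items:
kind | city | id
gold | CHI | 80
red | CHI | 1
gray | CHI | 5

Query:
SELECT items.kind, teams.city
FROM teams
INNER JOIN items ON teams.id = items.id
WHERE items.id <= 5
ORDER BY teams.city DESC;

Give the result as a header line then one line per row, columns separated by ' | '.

After JOIN items (3 rows):
teams.city | teams.id | items.kind | items.city | items.id
BOS | 5 | gray | CHI | 5
CHI | 5 | gray | CHI | 5
NY | 80 | gold | CHI | 80
After WHERE (2 rows):
teams.city | teams.id | items.kind | items.city | items.id
BOS | 5 | gray | CHI | 5
CHI | 5 | gray | CHI | 5
After SELECT (2 rows):
items.kind | teams.city
gray | BOS
gray | CHI
After ORDER BY (2 rows):
items.kind | teams.city
gray | CHI
gray | BOS

== RESULT ==
items.kind | teams.city
gray | CHI
gray | BOS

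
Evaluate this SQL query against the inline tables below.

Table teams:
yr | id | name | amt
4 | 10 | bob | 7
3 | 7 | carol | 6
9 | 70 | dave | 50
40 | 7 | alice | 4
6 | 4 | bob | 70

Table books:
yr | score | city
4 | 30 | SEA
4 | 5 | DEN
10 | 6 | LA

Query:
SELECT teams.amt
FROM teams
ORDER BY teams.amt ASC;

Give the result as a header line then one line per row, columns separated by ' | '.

After SELECT (5 rows):
teams.amt
7
6
50
4
70
After ORDER BY (5 rows):
teams.amt
4
6
7
50
70

== RESULT ==
teams.amt
4
6
7
50
70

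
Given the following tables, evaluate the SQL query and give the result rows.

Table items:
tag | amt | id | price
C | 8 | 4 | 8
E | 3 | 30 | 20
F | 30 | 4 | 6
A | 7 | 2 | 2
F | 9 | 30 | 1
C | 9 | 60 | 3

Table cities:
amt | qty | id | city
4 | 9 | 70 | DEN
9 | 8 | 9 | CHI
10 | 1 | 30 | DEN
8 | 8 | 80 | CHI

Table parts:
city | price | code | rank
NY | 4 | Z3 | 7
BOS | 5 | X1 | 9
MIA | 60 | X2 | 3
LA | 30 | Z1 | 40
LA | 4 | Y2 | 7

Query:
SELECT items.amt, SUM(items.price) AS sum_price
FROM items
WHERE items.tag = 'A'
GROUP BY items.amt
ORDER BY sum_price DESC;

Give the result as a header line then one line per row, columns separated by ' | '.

== RESULT ==
items.amt | sum_price
7 | 2

Derivation:
After WHERE (1 rows):
items.tag | items.amt | items.id | items.price
A | 7 | 2 | 2
After GROUP BY (1 rows):
items.amt | sum_price
7 | 2
After ORDER BY (1 rows):
items.amt | sum_price
7 | 2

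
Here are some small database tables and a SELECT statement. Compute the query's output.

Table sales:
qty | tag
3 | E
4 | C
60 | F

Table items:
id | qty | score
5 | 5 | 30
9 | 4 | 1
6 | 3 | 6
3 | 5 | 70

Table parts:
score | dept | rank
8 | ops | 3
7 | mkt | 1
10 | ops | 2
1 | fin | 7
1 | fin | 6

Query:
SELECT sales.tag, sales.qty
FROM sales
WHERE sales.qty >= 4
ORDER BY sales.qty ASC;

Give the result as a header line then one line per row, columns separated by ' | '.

After WHERE (2 rows):
sales.qty | sales.tag
4 | C
60 | F
After SELECT (2 rows):
sales.tag | sales.qty
C | 4
F | 60
After ORDER BY (2 rows):
sales.tag | sales.qty
C | 4
F | 60

== RESULT ==
sales.tag | sales.qty
C | 4
F | 60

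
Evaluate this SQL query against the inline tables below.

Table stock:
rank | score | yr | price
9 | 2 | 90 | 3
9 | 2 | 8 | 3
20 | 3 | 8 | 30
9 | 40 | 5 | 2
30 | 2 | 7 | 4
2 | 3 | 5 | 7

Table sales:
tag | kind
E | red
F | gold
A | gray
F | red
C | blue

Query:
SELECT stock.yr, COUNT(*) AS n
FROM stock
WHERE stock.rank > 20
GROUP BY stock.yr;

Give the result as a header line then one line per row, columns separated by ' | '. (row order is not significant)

== RESULT ==
stock.yr | n
7 | 1

Derivation:
After WHERE (1 rows):
stock.rank | stock.score | stock.yr | stock.price
30 | 2 | 7 | 4
After GROUP BY (1 rows):
stock.yr | n
7 | 1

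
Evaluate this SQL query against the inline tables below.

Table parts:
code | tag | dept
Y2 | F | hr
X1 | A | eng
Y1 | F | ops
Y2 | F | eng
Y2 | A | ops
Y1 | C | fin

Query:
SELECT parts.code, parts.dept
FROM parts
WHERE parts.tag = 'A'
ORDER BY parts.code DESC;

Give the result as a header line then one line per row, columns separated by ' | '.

After WHERE (2 rows):
parts.code | parts.tag | parts.dept
X1 | A | eng
Y2 | A | ops
After SELECT (2 rows):
parts.code | parts.dept
X1 | eng
Y2 | ops
After ORDER BY (2 rows):
parts.code | parts.dept
Y2 | ops
X1 | eng

== RESULT ==
parts.code | parts.dept
Y2 | ops
X1 | eng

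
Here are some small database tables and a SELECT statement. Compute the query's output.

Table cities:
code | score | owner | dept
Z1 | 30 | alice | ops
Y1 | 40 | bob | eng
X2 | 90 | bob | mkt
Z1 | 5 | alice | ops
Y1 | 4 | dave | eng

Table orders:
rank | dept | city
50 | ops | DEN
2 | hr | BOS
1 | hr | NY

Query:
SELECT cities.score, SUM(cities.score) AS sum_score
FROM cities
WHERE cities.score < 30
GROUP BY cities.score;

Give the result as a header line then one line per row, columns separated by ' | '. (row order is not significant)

After WHERE (2 rows):
cities.code | cities.score | cities.owner | cities.dept
Z1 | 5 | alice | ops
Y1 | 4 | dave | eng
After GROUP BY (2 rows):
cities.score | sum_score
5 | 5
4 | 4

== RESULT ==
cities.score | sum_score
5 | 5
4 | 4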